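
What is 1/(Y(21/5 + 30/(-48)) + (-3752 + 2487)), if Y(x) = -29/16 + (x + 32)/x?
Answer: -2288/2875699 ≈ -0.00079563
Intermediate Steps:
Y(x) = -29/16 + (32 + x)/x (Y(x) = -29*1/16 + (32 + x)/x = -29/16 + (32 + x)/x)
1/(Y(21/5 + 30/(-48)) + (-3752 + 2487)) = 1/((-13/16 + 32/(21/5 + 30/(-48))) + (-3752 + 2487)) = 1/((-13/16 + 32/(21*(⅕) + 30*(-1/48))) - 1265) = 1/((-13/16 + 32/(21/5 - 5/8)) - 1265) = 1/((-13/16 + 32/(143/40)) - 1265) = 1/((-13/16 + 32*(40/143)) - 1265) = 1/((-13/16 + 1280/143) - 1265) = 1/(18621/2288 - 1265) = 1/(-2875699/2288) = -2288/2875699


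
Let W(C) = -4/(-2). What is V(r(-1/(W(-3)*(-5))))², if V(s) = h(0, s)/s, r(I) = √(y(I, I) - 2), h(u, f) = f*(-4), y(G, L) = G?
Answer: 16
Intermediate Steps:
W(C) = 2 (W(C) = -4*(-½) = 2)
h(u, f) = -4*f
r(I) = √(-2 + I) (r(I) = √(I - 2) = √(-2 + I))
V(s) = -4 (V(s) = (-4*s)/s = -4)
V(r(-1/(W(-3)*(-5))))² = (-4)² = 16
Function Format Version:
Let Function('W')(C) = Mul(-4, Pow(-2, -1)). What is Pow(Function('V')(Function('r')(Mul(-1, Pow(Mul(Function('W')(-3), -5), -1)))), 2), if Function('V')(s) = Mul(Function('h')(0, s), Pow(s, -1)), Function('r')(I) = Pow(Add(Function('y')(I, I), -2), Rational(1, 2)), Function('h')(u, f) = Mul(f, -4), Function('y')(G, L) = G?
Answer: 16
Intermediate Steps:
Function('W')(C) = 2 (Function('W')(C) = Mul(-4, Rational(-1, 2)) = 2)
Function('h')(u, f) = Mul(-4, f)
Function('r')(I) = Pow(Add(-2, I), Rational(1, 2)) (Function('r')(I) = Pow(Add(I, -2), Rational(1, 2)) = Pow(Add(-2, I), Rational(1, 2)))
Function('V')(s) = -4 (Function('V')(s) = Mul(Mul(-4, s), Pow(s, -1)) = -4)
Pow(Function('V')(Function('r')(Mul(-1, Pow(Mul(Function('W')(-3), -5), -1)))), 2) = Pow(-4, 2) = 16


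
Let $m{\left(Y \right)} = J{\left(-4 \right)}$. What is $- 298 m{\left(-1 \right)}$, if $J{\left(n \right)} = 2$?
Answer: $-596$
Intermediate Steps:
$m{\left(Y \right)} = 2$
$- 298 m{\left(-1 \right)} = \left(-298\right) 2 = -596$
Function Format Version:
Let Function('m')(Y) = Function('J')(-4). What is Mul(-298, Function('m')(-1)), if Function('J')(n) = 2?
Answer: -596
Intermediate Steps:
Function('m')(Y) = 2
Mul(-298, Function('m')(-1)) = Mul(-298, 2) = -596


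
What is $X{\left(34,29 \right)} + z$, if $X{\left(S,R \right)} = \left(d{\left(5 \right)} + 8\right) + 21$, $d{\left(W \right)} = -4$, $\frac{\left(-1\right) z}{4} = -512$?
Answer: $2073$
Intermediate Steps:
$z = 2048$ ($z = \left(-4\right) \left(-512\right) = 2048$)
$X{\left(S,R \right)} = 25$ ($X{\left(S,R \right)} = \left(-4 + 8\right) + 21 = 4 + 21 = 25$)
$X{\left(34,29 \right)} + z = 25 + 2048 = 2073$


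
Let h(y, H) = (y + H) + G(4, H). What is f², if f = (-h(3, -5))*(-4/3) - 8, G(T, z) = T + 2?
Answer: 64/9 ≈ 7.1111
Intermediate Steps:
G(T, z) = 2 + T
h(y, H) = 6 + H + y (h(y, H) = (y + H) + (2 + 4) = (H + y) + 6 = 6 + H + y)
f = -8/3 (f = (-(6 - 5 + 3))*(-4/3) - 8 = (-1*4)*(-4*⅓) - 8 = -4*(-4/3) - 8 = 16/3 - 8 = -8/3 ≈ -2.6667)
f² = (-8/3)² = 64/9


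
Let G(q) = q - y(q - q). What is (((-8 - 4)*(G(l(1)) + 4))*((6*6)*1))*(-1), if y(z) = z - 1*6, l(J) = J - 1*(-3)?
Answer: 6048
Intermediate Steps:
l(J) = 3 + J (l(J) = J + 3 = 3 + J)
y(z) = -6 + z (y(z) = z - 6 = -6 + z)
G(q) = 6 + q (G(q) = q - (-6 + (q - q)) = q - (-6 + 0) = q - 1*(-6) = q + 6 = 6 + q)
(((-8 - 4)*(G(l(1)) + 4))*((6*6)*1))*(-1) = (((-8 - 4)*((6 + (3 + 1)) + 4))*((6*6)*1))*(-1) = ((-12*((6 + 4) + 4))*(36*1))*(-1) = (-12*(10 + 4)*36)*(-1) = (-12*14*36)*(-1) = -168*36*(-1) = -6048*(-1) = 6048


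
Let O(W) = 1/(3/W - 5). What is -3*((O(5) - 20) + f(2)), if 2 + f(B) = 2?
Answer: 1335/22 ≈ 60.682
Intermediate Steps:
O(W) = 1/(-5 + 3/W)
f(B) = 0 (f(B) = -2 + 2 = 0)
-3*((O(5) - 20) + f(2)) = -3*((-1*5/(-3 + 5*5) - 20) + 0) = -3*((-1*5/(-3 + 25) - 20) + 0) = -3*((-1*5/22 - 20) + 0) = -3*((-1*5*1/22 - 20) + 0) = -3*((-5/22 - 20) + 0) = -3*(-445/22 + 0) = -3*(-445/22) = 1335/22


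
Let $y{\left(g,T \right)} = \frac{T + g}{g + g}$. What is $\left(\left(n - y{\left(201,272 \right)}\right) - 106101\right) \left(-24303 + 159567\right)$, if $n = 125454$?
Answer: $\frac{175379537552}{67} \approx 2.6176 \cdot 10^{9}$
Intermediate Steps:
$y{\left(g,T \right)} = \frac{T + g}{2 g}$
$\left(\left(n - y{\left(201,272 \right)}\right) - 106101\right) \left(-24303 + 159567\right) = \left(\left(125454 - \frac{272 + 201}{2 \cdot 201}\right) - 106101\right) \left(-24303 + 159567\right) = \left(\left(125454 - \frac{1}{2} \cdot \frac{1}{201} \cdot 473\right) - 106101\right) 135264 = \left(\left(125454 - \frac{473}{402}\right) - 106101\right) 135264 = \left(\frac{50432035}{402} - 106101\right) 135264 = \frac{7779433}{402} \cdot 135264 = \frac{175379537552}{67}$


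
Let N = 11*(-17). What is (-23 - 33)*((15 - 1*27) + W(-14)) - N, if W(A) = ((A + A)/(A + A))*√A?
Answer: 859 - 56*I*√14 ≈ 859.0 - 209.53*I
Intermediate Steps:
W(A) = √A (W(A) = ((2*A)/((2*A)))*√A = ((2*A)*(1/(2*A)))*√A = 1*√A = √A)
N = -187
(-23 - 33)*((15 - 1*27) + W(-14)) - N = (-23 - 33)*((15 - 1*27) + √(-14)) - 1*(-187) = -56*((15 - 27) + I*√14) + 187 = -56*(-12 + I*√14) + 187 = (672 - 56*I*√14) + 187 = 859 - 56*I*√14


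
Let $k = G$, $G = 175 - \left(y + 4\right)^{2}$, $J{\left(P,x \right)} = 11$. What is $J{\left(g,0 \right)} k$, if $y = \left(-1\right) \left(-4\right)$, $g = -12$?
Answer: $1221$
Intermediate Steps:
$y = 4$
$G = 111$ ($G = 175 - \left(4 + 4\right)^{2} = 175 - 8^{2} = 175 - 64 = 111$)
$k = 111$
$J{\left(g,0 \right)} k = 11 \cdot 111 = 1221$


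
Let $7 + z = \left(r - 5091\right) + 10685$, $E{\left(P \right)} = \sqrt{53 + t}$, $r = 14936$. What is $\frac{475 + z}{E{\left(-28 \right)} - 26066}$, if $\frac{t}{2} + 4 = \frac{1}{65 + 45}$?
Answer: $- \frac{7525840685}{9342249276} - \frac{10499 \sqrt{34045}}{9342249276} \approx -0.80578$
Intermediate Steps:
$t = - \frac{439}{55}$ ($t = -8 + \frac{2}{65 + 45} = -8 + \frac{2}{110} = -8 + 2 \cdot \frac{1}{110} = -8 + \frac{1}{55} = - \frac{439}{55} \approx -7.9818$)
$E{\left(P \right)} = \frac{2 \sqrt{34045}}{55}$ ($E{\left(P \right)} = \sqrt{53 - \frac{439}{55}} = \sqrt{\frac{2476}{55}} = \frac{2 \sqrt{34045}}{55}$)
$z = 20523$ ($z = -7 + \left(\left(14936 - 5091\right) + 10685\right) = -7 + \left(9845 + 10685\right) = -7 + 20530 = 20523$)
$\frac{475 + z}{E{\left(-28 \right)} - 26066} = \frac{475 + 20523}{\frac{2 \sqrt{34045}}{55} - 26066} = \frac{20998}{-26066 + \frac{2 \sqrt{34045}}{55}}$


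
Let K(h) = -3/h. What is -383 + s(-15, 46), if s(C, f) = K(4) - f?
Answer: -1719/4 ≈ -429.75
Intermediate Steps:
s(C, f) = -¾ - f (s(C, f) = -3/4 - f = -3*¼ - f = -¾ - f)
-383 + s(-15, 46) = -383 + (-¾ - 1*46) = -383 + (-¾ - 46) = -383 - 187/4 = -1719/4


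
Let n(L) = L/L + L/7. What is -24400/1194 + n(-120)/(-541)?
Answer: -46133939/2260839 ≈ -20.406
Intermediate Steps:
n(L) = 1 + L/7 (n(L) = 1 + L*(1/7) = 1 + L/7)
-24400/1194 + n(-120)/(-541) = -24400/1194 + (1 + (1/7)*(-120))/(-541) = -24400*1/1194 + (1 - 120/7)*(-1/541) = -12200/597 - 113/7*(-1/541) = -12200/597 + 113/3787 = -46133939/2260839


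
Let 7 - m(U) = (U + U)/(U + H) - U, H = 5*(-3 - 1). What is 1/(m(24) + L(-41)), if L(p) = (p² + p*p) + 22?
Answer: 1/3403 ≈ 0.00029386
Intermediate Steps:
H = -20 (H = 5*(-4) = -20)
L(p) = 22 + 2*p² (L(p) = (p² + p²) + 22 = 2*p² + 22 = 22 + 2*p²)
m(U) = 7 + U - 2*U/(-20 + U) (m(U) = 7 - ((U + U)/(U - 20) - U) = 7 - ((2*U)/(-20 + U) - U) = 7 - (2*U/(-20 + U) - U) = 7 - (-U + 2*U/(-20 + U)) = 7 + (U - 2*U/(-20 + U)) = 7 + U - 2*U/(-20 + U))
1/(m(24) + L(-41)) = 1/((-140 + 24² - 15*24)/(-20 + 24) + (22 + 2*(-41)²)) = 1/((-140 + 576 - 360)/4 + (22 + 2*1681)) = 1/((¼)*76 + (22 + 3362)) = 1/(19 + 3384) = 1/3403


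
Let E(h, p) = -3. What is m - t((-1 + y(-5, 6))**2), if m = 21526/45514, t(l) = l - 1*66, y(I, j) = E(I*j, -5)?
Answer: 1148613/22757 ≈ 50.473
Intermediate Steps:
y(I, j) = -3
t(l) = -66 + l (t(l) = l - 66 = -66 + l)
m = 10763/22757 (m = 21526*(1/45514) = 10763/22757 ≈ 0.47295)
m - t((-1 + y(-5, 6))**2) = 10763/22757 - (-66 + (-1 - 3)**2) = 10763/22757 - (-66 + (-4)**2) = 10763/22757 - (-66 + 16) = 10763/22757 - 1*(-50) = 10763/22757 + 50 = 1148613/22757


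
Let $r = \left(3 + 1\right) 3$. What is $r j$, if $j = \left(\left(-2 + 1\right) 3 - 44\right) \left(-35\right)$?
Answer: $19740$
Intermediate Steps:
$r = 12$ ($r = 4 \cdot 3 = 12$)
$j = 1645$ ($j = \left(\left(-1\right) 3 - 44\right) \left(-35\right) = \left(-3 - 44\right) \left(-35\right) = \left(-47\right) \left(-35\right) = 1645$)
$r j = 12 \cdot 1645 = 19740$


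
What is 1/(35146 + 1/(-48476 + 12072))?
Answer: 36404/1279454983 ≈ 2.8453e-5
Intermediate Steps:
1/(35146 + 1/(-48476 + 12072)) = 1/(35146 + 1/(-36404)) = 1/(35146 - 1/36404) = 1/(1279454983/36404) = 36404/1279454983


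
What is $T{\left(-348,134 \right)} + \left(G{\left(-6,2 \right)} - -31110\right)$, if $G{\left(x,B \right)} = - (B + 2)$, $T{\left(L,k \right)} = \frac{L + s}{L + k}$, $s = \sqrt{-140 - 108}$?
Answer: $\frac{3328516}{107} - \frac{i \sqrt{62}}{107} \approx 31108.0 - 0.073589 i$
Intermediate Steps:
$s = 2 i \sqrt{62}$ ($s = \sqrt{-248} = 2 i \sqrt{62} \approx 15.748 i$)
$T{\left(L,k \right)} = \frac{L + 2 i \sqrt{62}}{L + k}$
$G{\left(x,B \right)} = -2 - B$ ($G{\left(x,B \right)} = - (2 + B) = -2 - B$)
$T{\left(-348,134 \right)} + \left(G{\left(-6,2 \right)} - -31110\right) = \frac{-348 + 2 i \sqrt{62}}{-348 + 134} - -31106 = \frac{-348 + 2 i \sqrt{62}}{-214} + \left(\left(-2 - 2\right) + 31110\right) = - \frac{-348 + 2 i \sqrt{62}}{214} + \left(-4 + 31110\right) = \left(\frac{174}{107} - \frac{i \sqrt{62}}{107}\right) + 31106 = \frac{3328516}{107} - \frac{i \sqrt{62}}{107}$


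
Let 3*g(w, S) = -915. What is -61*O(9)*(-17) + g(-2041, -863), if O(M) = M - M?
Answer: -305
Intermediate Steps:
O(M) = 0
g(w, S) = -305 (g(w, S) = (⅓)*(-915) = -305)
-61*O(9)*(-17) + g(-2041, -863) = -61*0*(-17) - 305 = 0*(-17) - 305 = 0 - 305 = -305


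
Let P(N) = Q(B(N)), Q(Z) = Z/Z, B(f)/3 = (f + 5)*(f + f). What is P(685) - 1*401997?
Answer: -401996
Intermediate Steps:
B(f) = 6*f*(5 + f) (B(f) = 3*((f + 5)*(f + f)) = 3*((5 + f)*(2*f)) = 3*(2*f*(5 + f)) = 6*f*(5 + f))
Q(Z) = 1
P(N) = 1
P(685) - 1*401997 = 1 - 1*401997 = 1 - 401997 = -401996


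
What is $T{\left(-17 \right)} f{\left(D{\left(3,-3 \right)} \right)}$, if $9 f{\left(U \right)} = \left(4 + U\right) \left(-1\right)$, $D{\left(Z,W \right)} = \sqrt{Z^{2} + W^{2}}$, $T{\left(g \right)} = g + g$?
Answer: $\frac{136}{9} + \frac{34 \sqrt{2}}{3} \approx 31.139$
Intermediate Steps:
$T{\left(g \right)} = 2 g$
$D{\left(Z,W \right)} = \sqrt{W^{2} + Z^{2}}$
$f{\left(U \right)} = - \frac{4}{9} - \frac{U}{9}$ ($f{\left(U \right)} = \frac{\left(4 + U\right) \left(-1\right)}{9} = \frac{-4 - U}{9} = - \frac{4}{9} - \frac{U}{9}$)
$T{\left(-17 \right)} f{\left(D{\left(3,-3 \right)} \right)} = 2 \left(-17\right) \left(- \frac{4}{9} - \frac{\sqrt{\left(-3\right)^{2} + 3^{2}}}{9}\right) = - 34 \left(- \frac{4}{9} - \frac{\sqrt{9 + 9}}{9}\right) = - 34 \left(- \frac{4}{9} - \frac{\sqrt{18}}{9}\right) = - 34 \left(- \frac{4}{9} - \frac{3 \sqrt{2}}{9}\right) = - 34 \left(- \frac{4}{9} - \frac{\sqrt{2}}{3}\right) = \frac{136}{9} + \frac{34 \sqrt{2}}{3}$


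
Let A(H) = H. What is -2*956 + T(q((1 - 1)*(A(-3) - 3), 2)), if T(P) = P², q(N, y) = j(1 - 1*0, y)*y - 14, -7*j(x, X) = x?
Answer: -83688/49 ≈ -1707.9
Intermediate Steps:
j(x, X) = -x/7
q(N, y) = -14 - y/7 (q(N, y) = (-(1 - 1*0)/7)*y - 14 = (-(1 + 0)/7)*y - 14 = (-⅐*1)*y - 14 = -y/7 - 14 = -14 - y/7)
-2*956 + T(q((1 - 1)*(A(-3) - 3), 2)) = -2*956 + (-14 - ⅐*2)² = -1912 + (-14 - 2/7)² = -1912 + (-100/7)² = -1912 + 10000/49 = -83688/49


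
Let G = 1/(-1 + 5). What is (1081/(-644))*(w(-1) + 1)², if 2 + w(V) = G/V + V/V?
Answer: -47/448 ≈ -0.10491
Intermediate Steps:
G = ¼ (G = 1/4 = ¼ ≈ 0.25000)
w(V) = -1 + 1/(4*V) (w(V) = -2 + (1/(4*V) + V/V) = -2 + (1/(4*V) + 1) = -2 + (1 + 1/(4*V)) = -1 + 1/(4*V))
(1081/(-644))*(w(-1) + 1)² = (1081/(-644))*((¼ - 1*(-1))/(-1) + 1)² = (1081*(-1/644))*(-(¼ + 1) + 1)² = -47*(-1*5/4 + 1)²/28 = -47*(-5/4 + 1)²/28 = -47*(-¼)²/28 = -47/28*1/16 = -47/448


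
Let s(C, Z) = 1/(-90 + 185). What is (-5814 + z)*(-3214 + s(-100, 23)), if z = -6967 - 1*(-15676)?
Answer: -176785491/19 ≈ -9.3045e+6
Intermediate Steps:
z = 8709 (z = -6967 + 15676 = 8709)
s(C, Z) = 1/95
(-5814 + z)*(-3214 + s(-100, 23)) = (-5814 + 8709)*(-3214 + 1/95) = 2895*(-305329/95) = -176785491/19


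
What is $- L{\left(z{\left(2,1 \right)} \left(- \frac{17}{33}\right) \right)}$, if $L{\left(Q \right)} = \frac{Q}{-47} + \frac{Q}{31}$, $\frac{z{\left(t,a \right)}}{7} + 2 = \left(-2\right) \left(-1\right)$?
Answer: $0$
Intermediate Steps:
$z{\left(t,a \right)} = 0$ ($z{\left(t,a \right)} = -14 + 7 \left(\left(-2\right) \left(-1\right)\right) = -14 + 7 \cdot 2 = -14 + 14 = 0$)
$L{\left(Q \right)} = \frac{16 Q}{1457}$ ($L{\left(Q \right)} = Q \left(- \frac{1}{47}\right) + Q \frac{1}{31} = - \frac{Q}{47} + \frac{Q}{31} = \frac{16 Q}{1457}$)
$- L{\left(z{\left(2,1 \right)} \left(- \frac{17}{33}\right) \right)} = - \frac{16 \cdot 0 \left(- \frac{17}{33}\right)}{1457} = - \frac{16 \cdot 0}{1457} = \left(-1\right) 0 = 0$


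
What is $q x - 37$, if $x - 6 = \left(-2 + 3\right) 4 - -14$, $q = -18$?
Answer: $-469$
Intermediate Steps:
$x = 24$ ($x = 6 + \left(\left(-2 + 3\right) 4 - -14\right) = 6 + \left(1 \cdot 4 + 14\right) = 6 + \left(4 + 14\right) = 6 + 18 = 24$)
$q x - 37 = \left(-18\right) 24 - 37 = -432 - 37 = -469$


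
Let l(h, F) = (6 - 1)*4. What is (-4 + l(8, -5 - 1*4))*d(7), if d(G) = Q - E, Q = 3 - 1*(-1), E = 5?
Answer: -16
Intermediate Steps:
l(h, F) = 20 (l(h, F) = 5*4 = 20)
Q = 4 (Q = 3 + 1 = 4)
d(G) = -1 (d(G) = 4 - 1*5 = 4 - 5 = -1)
(-4 + l(8, -5 - 1*4))*d(7) = (-4 + 20)*(-1) = 16*(-1) = -16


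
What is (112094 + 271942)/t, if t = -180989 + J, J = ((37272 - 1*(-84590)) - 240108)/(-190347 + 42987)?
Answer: -28295772480/13335210397 ≈ -2.1219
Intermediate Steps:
J = 59123/73680 (J = ((37272 + 84590) - 240108)/(-147360) = (121862 - 240108)*(-1/147360) = -118246*(-1/147360) = 59123/73680 ≈ 0.80243)
t = -13335210397/73680 (t = -180989 + 59123/73680 = -13335210397/73680 ≈ -1.8099e+5)
(112094 + 271942)/t = (112094 + 271942)/(-13335210397/73680) = 384036*(-73680/13335210397) = -28295772480/13335210397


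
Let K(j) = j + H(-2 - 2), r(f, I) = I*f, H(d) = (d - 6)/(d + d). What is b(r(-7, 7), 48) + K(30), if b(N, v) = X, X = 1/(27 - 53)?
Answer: 1623/52 ≈ 31.212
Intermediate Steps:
H(d) = (-6 + d)/(2*d) (H(d) = (-6 + d)/((2*d)) = (-6 + d)*(1/(2*d)) = (-6 + d)/(2*d))
X = -1/26 (X = 1/(-26) = -1/26 ≈ -0.038462)
b(N, v) = -1/26
K(j) = 5/4 + j (K(j) = j + (-6 + (-2 - 2))/(2*(-2 - 2)) = j + (½)*(-6 - 4)/(-4) = j + (½)*(-¼)*(-10) = j + 5/4 = 5/4 + j)
b(r(-7, 7), 48) + K(30) = -1/26 + (5/4 + 30) = -1/26 + 125/4 = 1623/52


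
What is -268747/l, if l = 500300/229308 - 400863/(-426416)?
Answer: -6569560735649904/76314254401 ≈ -86086.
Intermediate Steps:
l = 76314254401/24445150032 (l = 500300*(1/229308) - 400863*(-1/426416) = 125075/57327 + 400863/426416 = 76314254401/24445150032 ≈ 3.1219)
-268747/l = -268747/76314254401/24445150032 = -268747*24445150032/76314254401 = -6569560735649904/76314254401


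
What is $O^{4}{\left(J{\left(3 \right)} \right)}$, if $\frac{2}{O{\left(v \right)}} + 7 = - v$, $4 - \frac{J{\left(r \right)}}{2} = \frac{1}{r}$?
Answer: $\frac{1296}{3418801} \approx 0.00037908$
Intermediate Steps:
$J{\left(r \right)} = 8 - \frac{2}{r}$
$O{\left(v \right)} = \frac{2}{-7 - v}$
$O^{4}{\left(J{\left(3 \right)} \right)} = \left(- \frac{2}{7 + \left(8 - \frac{2}{3}\right)}\right)^{4} = \left(- \frac{2}{7 + \frac{22}{3}}\right)^{4} = \left(- \frac{2}{\frac{43}{3}}\right)^{4} = \left(\left(-2\right) \frac{3}{43}\right)^{4} = \left(- \frac{6}{43}\right)^{4} = \frac{1296}{3418801}$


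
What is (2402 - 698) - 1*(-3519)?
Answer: 5223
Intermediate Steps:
(2402 - 698) - 1*(-3519) = 1704 + 3519 = 5223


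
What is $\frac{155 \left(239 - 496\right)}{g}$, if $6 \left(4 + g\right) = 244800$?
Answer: $- \frac{1285}{1316} \approx -0.97644$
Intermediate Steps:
$g = 40796$ ($g = -4 + \frac{1}{6} \cdot 244800 = -4 + 40800 = 40796$)
$\frac{155 \left(239 - 496\right)}{g} = \frac{155 \left(239 - 496\right)}{40796} = 155 \left(-257\right) \frac{1}{40796} = \left(-39835\right) \frac{1}{40796} = - \frac{1285}{1316}$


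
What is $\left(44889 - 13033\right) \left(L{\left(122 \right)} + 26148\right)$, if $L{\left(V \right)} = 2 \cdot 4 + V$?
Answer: $837111968$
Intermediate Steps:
$L{\left(V \right)} = 8 + V$
$\left(44889 - 13033\right) \left(L{\left(122 \right)} + 26148\right) = \left(44889 - 13033\right) \left(\left(8 + 122\right) + 26148\right) = 31856 \left(130 + 26148\right) = 31856 \cdot 26278 = 837111968$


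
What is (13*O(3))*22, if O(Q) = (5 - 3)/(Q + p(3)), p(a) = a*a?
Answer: 143/3 ≈ 47.667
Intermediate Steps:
p(a) = a**2
O(Q) = 2/(9 + Q) (O(Q) = (5 - 3)/(Q + 3**2) = 2/(Q + 9) = 2/(9 + Q))
(13*O(3))*22 = (13*(2/(9 + 3)))*22 = (13*(2/12))*22 = (13*(2*(1/12)))*22 = (13*(1/6))*22 = (13/6)*22 = 143/3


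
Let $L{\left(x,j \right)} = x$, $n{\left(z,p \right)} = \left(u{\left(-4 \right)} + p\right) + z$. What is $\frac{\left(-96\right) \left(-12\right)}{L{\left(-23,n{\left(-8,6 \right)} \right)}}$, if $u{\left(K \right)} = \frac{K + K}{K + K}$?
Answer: $- \frac{1152}{23} \approx -50.087$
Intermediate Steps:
$u{\left(K \right)} = 1$ ($u{\left(K \right)} = \frac{2 K}{2 K} = 2 K \frac{1}{2 K} = 1$)
$n{\left(z,p \right)} = 1 + p + z$ ($n{\left(z,p \right)} = \left(1 + p\right) + z = 1 + p + z$)
$\frac{\left(-96\right) \left(-12\right)}{L{\left(-23,n{\left(-8,6 \right)} \right)}} = \frac{\left(-96\right) \left(-12\right)}{-23} = 1152 \left(- \frac{1}{23}\right) = - \frac{1152}{23}$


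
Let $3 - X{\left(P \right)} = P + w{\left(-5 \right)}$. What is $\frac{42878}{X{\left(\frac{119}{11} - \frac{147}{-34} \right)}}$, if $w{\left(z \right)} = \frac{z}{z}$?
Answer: $- \frac{16036372}{4915} \approx -3262.7$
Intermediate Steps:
$w{\left(z \right)} = 1$
$X{\left(P \right)} = 2 - P$ ($X{\left(P \right)} = 3 - \left(P + 1\right) = 3 - \left(1 + P\right) = 2 - P$)
$\frac{42878}{X{\left(\frac{119}{11} - \frac{147}{-34} \right)}} = \frac{42878}{2 - \left(\frac{119}{11} - \frac{147}{-34}\right)} = \frac{42878}{2 - \left(119 \cdot \frac{1}{11} - - \frac{147}{34}\right)} = \frac{42878}{2 - \left(\frac{119}{11} + \frac{147}{34}\right)} = \frac{42878}{2 - \frac{5663}{374}} = \frac{42878}{- \frac{4915}{374}} = 42878 \left(- \frac{374}{4915}\right) = - \frac{16036372}{4915}$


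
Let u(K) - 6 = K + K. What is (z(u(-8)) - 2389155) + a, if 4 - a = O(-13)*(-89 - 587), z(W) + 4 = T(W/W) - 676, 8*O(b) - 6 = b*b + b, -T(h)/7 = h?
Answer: -2376149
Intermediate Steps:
u(K) = 6 + 2*K (u(K) = 6 + (K + K) = 6 + 2*K)
T(h) = -7*h
O(b) = 3/4 + b/8 + b**2/8 (O(b) = 3/4 + (b*b + b)/8 = 3/4 + (b**2 + b)/8 = 3/4 + (b + b**2)/8 = 3/4 + (b/8 + b**2/8) = 3/4 + b/8 + b**2/8)
z(W) = -687 (z(W) = -4 + (-7*W/W - 676) = -4 + (-7*1 - 676) = -4 + (-7 - 676) = -4 - 683 = -687)
a = 13693 (a = 4 - (3/4 + (1/8)*(-13) + (1/8)*(-13)**2)*(-89 - 587) = 4 - (3/4 - 13/8 + (1/8)*169)*(-676) = 4 - (3/4 - 13/8 + 169/8)*(-676) = 4 - 81*(-676)/4 = 4 - 1*(-13689) = 4 + 13689 = 13693)
(z(u(-8)) - 2389155) + a = (-687 - 2389155) + 13693 = -2389842 + 13693 = -2376149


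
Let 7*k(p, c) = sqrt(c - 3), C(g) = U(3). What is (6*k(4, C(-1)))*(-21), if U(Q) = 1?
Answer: -18*I*sqrt(2) ≈ -25.456*I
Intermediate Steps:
C(g) = 1
k(p, c) = sqrt(-3 + c)/7 (k(p, c) = sqrt(c - 3)/7 = sqrt(-3 + c)/7)
(6*k(4, C(-1)))*(-21) = (6*(sqrt(-3 + 1)/7))*(-21) = (6*(sqrt(-2)/7))*(-21) = (6*((I*sqrt(2))/7))*(-21) = (6*(I*sqrt(2)/7))*(-21) = (6*I*sqrt(2)/7)*(-21) = -18*I*sqrt(2)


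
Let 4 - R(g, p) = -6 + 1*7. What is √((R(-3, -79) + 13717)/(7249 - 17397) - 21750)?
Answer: 2*I*√34999931915/2537 ≈ 147.48*I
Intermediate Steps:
R(g, p) = 3 (R(g, p) = 4 - (-6 + 1*7) = 4 - (-6 + 7) = 4 - 1*1 = 4 - 1 = 3)
√((R(-3, -79) + 13717)/(7249 - 17397) - 21750) = √((3 + 13717)/(7249 - 17397) - 21750) = √(13720/(-10148) - 21750) = √(13720*(-1/10148) - 21750) = √(-3430/2537 - 21750) = √(-55183180/2537) = 2*I*√34999931915/2537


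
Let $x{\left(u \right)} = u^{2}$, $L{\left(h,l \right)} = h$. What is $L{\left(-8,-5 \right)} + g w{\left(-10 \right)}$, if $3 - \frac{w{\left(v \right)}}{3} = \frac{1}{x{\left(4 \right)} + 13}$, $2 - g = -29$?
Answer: $\frac{7766}{29} \approx 267.79$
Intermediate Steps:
$g = 31$ ($g = 2 - -29 = 2 + 29 = 31$)
$w{\left(v \right)} = \frac{258}{29}$ ($w{\left(v \right)} = 9 - \frac{3}{4^{2} + 13} = 9 - \frac{3}{16 + 13} = 9 - \frac{3}{29} = \frac{258}{29}$)
$L{\left(-8,-5 \right)} + g w{\left(-10 \right)} = -8 + 31 \cdot \frac{258}{29} = -8 + \frac{7998}{29} = \frac{7766}{29}$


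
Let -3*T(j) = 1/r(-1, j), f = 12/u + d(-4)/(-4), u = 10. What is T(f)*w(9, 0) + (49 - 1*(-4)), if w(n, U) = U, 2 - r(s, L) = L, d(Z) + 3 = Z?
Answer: 53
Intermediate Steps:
d(Z) = -3 + Z
r(s, L) = 2 - L
f = 59/20 (f = 12/10 + (-3 - 4)/(-4) = 12*(1/10) - 7*(-1/4) = 6/5 + 7/4 = 59/20 ≈ 2.9500)
T(j) = -1/(3*(2 - j))
T(f)*w(9, 0) + (49 - 1*(-4)) = (1/(3*(-2 + 59/20)))*0 + (49 - 1*(-4)) = (1/(3*(19/20)))*0 + (49 + 4) = ((1/3)*(20/19))*0 + 53 = (20/57)*0 + 53 = 0 + 53 = 53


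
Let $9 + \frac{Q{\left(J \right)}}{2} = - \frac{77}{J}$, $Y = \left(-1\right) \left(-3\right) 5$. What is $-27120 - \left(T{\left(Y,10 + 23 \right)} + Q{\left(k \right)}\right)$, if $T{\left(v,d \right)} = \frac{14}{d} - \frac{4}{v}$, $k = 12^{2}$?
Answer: $- \frac{107320309}{3960} \approx -27101.0$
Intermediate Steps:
$k = 144$
$Y = 15$ ($Y = 3 \cdot 5 = 15$)
$Q{\left(J \right)} = -18 - \frac{154}{J}$ ($Q{\left(J \right)} = -18 + 2 \left(- \frac{77}{J}\right) = -18 - \frac{154}{J}$)
$T{\left(v,d \right)} = - \frac{4}{v} + \frac{14}{d}$
$-27120 - \left(T{\left(Y,10 + 23 \right)} + Q{\left(k \right)}\right) = -27120 - \left(\left(- \frac{4}{15} + \frac{14}{10 + 23}\right) - \left(18 + \frac{154}{144}\right)\right) = -27120 - \left(\left(\left(-4\right) \frac{1}{15} + \frac{14}{33}\right) - \frac{1373}{72}\right) = -27120 - \left(\left(- \frac{4}{15} + 14 \cdot \frac{1}{33}\right) - \frac{1373}{72}\right) = -27120 - \left(\left(- \frac{4}{15} + \frac{14}{33}\right) - \frac{1373}{72}\right) = -27120 - \left(\frac{26}{165} - \frac{1373}{72}\right) = -27120 - - \frac{74891}{3960} = -27120 + \frac{74891}{3960} = - \frac{107320309}{3960}$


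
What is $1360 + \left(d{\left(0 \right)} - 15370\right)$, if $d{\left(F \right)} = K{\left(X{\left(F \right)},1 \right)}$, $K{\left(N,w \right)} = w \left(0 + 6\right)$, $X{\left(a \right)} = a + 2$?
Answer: $-14004$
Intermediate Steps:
$X{\left(a \right)} = 2 + a$
$K{\left(N,w \right)} = 6 w$ ($K{\left(N,w \right)} = w 6 = 6 w$)
$d{\left(F \right)} = 6$ ($d{\left(F \right)} = 6 \cdot 1 = 6$)
$1360 + \left(d{\left(0 \right)} - 15370\right) = 1360 + \left(6 - 15370\right) = 1360 - 15364 = -14004$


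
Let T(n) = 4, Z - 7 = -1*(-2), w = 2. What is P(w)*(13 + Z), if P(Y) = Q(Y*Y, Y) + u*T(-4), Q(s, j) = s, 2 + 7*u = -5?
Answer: 0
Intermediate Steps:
u = -1 (u = -2/7 + (1/7)*(-5) = -2/7 - 5/7 = -1)
Z = 9 (Z = 7 - 1*(-2) = 7 + 2 = 9)
P(Y) = -4 + Y**2 (P(Y) = Y*Y - 1*4 = Y**2 - 4 = -4 + Y**2)
P(w)*(13 + Z) = (-4 + 2**2)*(13 + 9) = (-4 + 4)*22 = 0*22 = 0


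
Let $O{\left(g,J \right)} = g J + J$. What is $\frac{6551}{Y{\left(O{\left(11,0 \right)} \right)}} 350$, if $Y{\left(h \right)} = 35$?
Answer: $65510$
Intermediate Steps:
$O{\left(g,J \right)} = J + J g$ ($O{\left(g,J \right)} = J g + J = J + J g$)
$\frac{6551}{Y{\left(O{\left(11,0 \right)} \right)}} 350 = \frac{6551}{35} \cdot 350 = 65510$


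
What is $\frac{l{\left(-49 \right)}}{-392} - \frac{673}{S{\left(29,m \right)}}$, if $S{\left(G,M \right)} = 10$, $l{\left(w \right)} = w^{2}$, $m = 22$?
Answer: $- \frac{2937}{40} \approx -73.425$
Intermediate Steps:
$\frac{l{\left(-49 \right)}}{-392} - \frac{673}{S{\left(29,m \right)}} = \frac{\left(-49\right)^{2}}{-392} - \frac{673}{10} = 2401 \left(- \frac{1}{392}\right) - \frac{673}{10} = - \frac{49}{8} - \frac{673}{10} = - \frac{2937}{40}$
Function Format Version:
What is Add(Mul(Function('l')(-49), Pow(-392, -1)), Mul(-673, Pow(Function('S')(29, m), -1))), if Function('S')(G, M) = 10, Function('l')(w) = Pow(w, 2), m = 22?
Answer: Rational(-2937, 40) ≈ -73.425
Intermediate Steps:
Add(Mul(Function('l')(-49), Pow(-392, -1)), Mul(-673, Pow(Function('S')(29, m), -1))) = Add(Mul(Pow(-49, 2), Pow(-392, -1)), Mul(-673, Pow(10, -1))) = Add(Mul(2401, Rational(-1, 392)), Mul(-673, Rational(1, 10))) = Add(Rational(-49, 8), Rational(-673, 10)) = Rational(-2937, 40)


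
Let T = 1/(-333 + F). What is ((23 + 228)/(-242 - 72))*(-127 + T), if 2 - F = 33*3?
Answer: 13707361/135020 ≈ 101.52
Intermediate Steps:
F = -97 (F = 2 - 33*3 = 2 - 1*99 = 2 - 99 = -97)
T = -1/430 (T = 1/(-333 - 97) = 1/(-430) = -1/430 ≈ -0.0023256)
((23 + 228)/(-242 - 72))*(-127 + T) = ((23 + 228)/(-242 - 72))*(-127 - 1/430) = (251/(-314))*(-54611/430) = (251*(-1/314))*(-54611/430) = -251/314*(-54611/430) = 13707361/135020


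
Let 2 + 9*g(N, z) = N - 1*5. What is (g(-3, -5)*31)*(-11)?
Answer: 3410/9 ≈ 378.89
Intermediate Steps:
g(N, z) = -7/9 + N/9 (g(N, z) = -2/9 + (N - 1*5)/9 = -2/9 + (N - 5)/9 = -2/9 + (-5 + N)/9 = -2/9 + (-5/9 + N/9) = -7/9 + N/9)
(g(-3, -5)*31)*(-11) = ((-7/9 + (⅑)*(-3))*31)*(-11) = ((-7/9 - ⅓)*31)*(-11) = -10/9*31*(-11) = -310/9*(-11) = 3410/9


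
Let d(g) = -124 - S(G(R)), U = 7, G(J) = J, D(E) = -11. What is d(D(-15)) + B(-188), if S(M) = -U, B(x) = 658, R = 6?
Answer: 541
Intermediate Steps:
S(M) = -7 (S(M) = -1*7 = -7)
d(g) = -117 (d(g) = -124 - 1*(-7) = -124 + 7 = -117)
d(D(-15)) + B(-188) = -117 + 658 = 541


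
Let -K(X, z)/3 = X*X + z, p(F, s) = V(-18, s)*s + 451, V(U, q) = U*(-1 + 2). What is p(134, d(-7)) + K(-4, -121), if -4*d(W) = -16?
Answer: 694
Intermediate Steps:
V(U, q) = U (V(U, q) = U*1 = U)
d(W) = 4 (d(W) = -1/4*(-16) = 4)
p(F, s) = 451 - 18*s (p(F, s) = -18*s + 451 = 451 - 18*s)
K(X, z) = -3*z - 3*X**2 (K(X, z) = -3*(X*X + z) = -3*(X**2 + z) = -3*(z + X**2) = -3*z - 3*X**2)
p(134, d(-7)) + K(-4, -121) = (451 - 18*4) + (-3*(-121) - 3*(-4)**2) = (451 - 72) + (363 - 3*16) = 379 + (363 - 48) = 379 + 315 = 694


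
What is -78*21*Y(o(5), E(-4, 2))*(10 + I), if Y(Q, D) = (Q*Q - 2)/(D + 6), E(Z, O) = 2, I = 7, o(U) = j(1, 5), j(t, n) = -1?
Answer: 13923/4 ≈ 3480.8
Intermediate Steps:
o(U) = -1
Y(Q, D) = (-2 + Q²)/(6 + D) (Y(Q, D) = (Q² - 2)/(6 + D) = (-2 + Q²)/(6 + D))
-78*21*Y(o(5), E(-4, 2))*(10 + I) = -78*21*((-2 + (-1)²)/(6 + 2))*(10 + 7) = -78*21*((-2 + 1)/8)*17 = -78*21*((⅛)*(-1))*17 = -78*21*(-⅛)*17 = -(-819)*17/4 = -78*(-357/8) = 13923/4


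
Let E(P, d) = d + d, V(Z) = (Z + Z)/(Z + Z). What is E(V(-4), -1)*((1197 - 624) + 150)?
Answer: -1446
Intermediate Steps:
V(Z) = 1 (V(Z) = (2*Z)/((2*Z)) = (2*Z)*(1/(2*Z)) = 1)
E(P, d) = 2*d
E(V(-4), -1)*((1197 - 624) + 150) = (2*(-1))*((1197 - 624) + 150) = -2*(573 + 150) = -2*723 = -1446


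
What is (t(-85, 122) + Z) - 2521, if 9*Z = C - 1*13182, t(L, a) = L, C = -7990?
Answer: -44626/9 ≈ -4958.4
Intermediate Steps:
Z = -21172/9 (Z = (-7990 - 1*13182)/9 = (-7990 - 13182)/9 = (1/9)*(-21172) = -21172/9 ≈ -2352.4)
(t(-85, 122) + Z) - 2521 = (-85 - 21172/9) - 2521 = -21937/9 - 2521 = -44626/9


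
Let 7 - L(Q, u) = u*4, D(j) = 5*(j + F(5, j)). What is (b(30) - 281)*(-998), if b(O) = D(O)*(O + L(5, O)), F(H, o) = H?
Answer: 14776388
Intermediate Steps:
D(j) = 25 + 5*j (D(j) = 5*(j + 5) = 5*(5 + j) = 25 + 5*j)
L(Q, u) = 7 - 4*u (L(Q, u) = 7 - u*4 = 7 - 4*u)
b(O) = (7 - 3*O)*(25 + 5*O) (b(O) = (25 + 5*O)*(O + (7 - 4*O)) = (25 + 5*O)*(7 - 3*O) = (7 - 3*O)*(25 + 5*O))
(b(30) - 281)*(-998) = ((175 - 40*30 - 15*30**2) - 281)*(-998) = ((175 - 1200 - 15*900) - 281)*(-998) = ((175 - 1200 - 13500) - 281)*(-998) = (-14525 - 281)*(-998) = -14806*(-998) = 14776388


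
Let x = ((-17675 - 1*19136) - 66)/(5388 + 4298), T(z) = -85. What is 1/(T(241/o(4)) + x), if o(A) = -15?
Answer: -9686/860187 ≈ -0.011260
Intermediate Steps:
x = -36877/9686 (x = ((-17675 - 19136) - 66)/9686 = (-36811 - 66)*(1/9686) = -36877*1/9686 = -36877/9686 ≈ -3.8072)
1/(T(241/o(4)) + x) = 1/(-85 - 36877/9686) = 1/(-860187/9686) = -9686/860187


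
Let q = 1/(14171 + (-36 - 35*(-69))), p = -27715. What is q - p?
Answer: 458683251/16550 ≈ 27715.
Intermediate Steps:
q = 1/16550 (q = 1/(14171 + (-36 + 2415)) = 1/(14171 + 2379) = 1/16550 ≈ 6.0423e-5)
q - p = 1/16550 - 1*(-27715) = 1/16550 + 27715 = 458683251/16550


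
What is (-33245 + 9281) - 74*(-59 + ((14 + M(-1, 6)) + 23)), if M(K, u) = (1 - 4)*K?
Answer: -22558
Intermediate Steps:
M(K, u) = -3*K
(-33245 + 9281) - 74*(-59 + ((14 + M(-1, 6)) + 23)) = (-33245 + 9281) - 74*(-59 + ((14 - 3*(-1)) + 23)) = -23964 - 74*(-59 + ((14 + 3) + 23)) = -23964 - 74*(-59 + (17 + 23)) = -23964 - 74*(-59 + 40) = -23964 - 74*(-19) = -23964 + 1406 = -22558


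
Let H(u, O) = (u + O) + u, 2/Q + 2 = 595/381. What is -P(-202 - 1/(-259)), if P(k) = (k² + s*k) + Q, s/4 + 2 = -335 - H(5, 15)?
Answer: -3733671028989/11202527 ≈ -3.3329e+5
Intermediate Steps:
Q = -762/167 (Q = 2/(-2 + 595/381) = 2/(-167/381) = 2*(-381/167) = -762/167 ≈ -4.5629)
H(u, O) = O + 2*u (H(u, O) = (O + u) + u = O + 2*u)
s = -1448 (s = -8 + 4*(-335 - (15 + 2*5)) = -8 + 4*(-335 - (15 + 10)) = -8 + 4*(-335 - 1*25) = -8 + 4*(-335 - 25) = -8 + 4*(-360) = -8 - 1440 = -1448)
P(k) = -762/167 + k² - 1448*k (P(k) = (k² - 1448*k) - 762/167 = -762/167 + k² - 1448*k)
-P(-202 - 1/(-259)) = -(-762/167 + (-202 - 1/(-259))² - 1448*(-202 - 1/(-259))) = -(-762/167 + (-202 - 1*(-1/259))² - 1448*(-202 - 1*(-1/259))) = -(-762/167 + (-202 + 1/259)² - 1448*(-202 + 1/259)) = -(-762/167 + (-52317/259)² - 1448*(-52317/259)) = -(-762/167 + 2737068489/67081 + 75755016/259) = -1*3733671028989/11202527 = -3733671028989/11202527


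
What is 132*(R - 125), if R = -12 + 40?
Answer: -12804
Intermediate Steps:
R = 28
132*(R - 125) = 132*(28 - 125) = 132*(-97) = -12804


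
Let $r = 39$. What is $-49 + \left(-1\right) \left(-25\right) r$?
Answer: $926$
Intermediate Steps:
$-49 + \left(-1\right) \left(-25\right) r = -49 + \left(-1\right) \left(-25\right) 39 = -49 + 25 \cdot 39 = -49 + 975 = 926$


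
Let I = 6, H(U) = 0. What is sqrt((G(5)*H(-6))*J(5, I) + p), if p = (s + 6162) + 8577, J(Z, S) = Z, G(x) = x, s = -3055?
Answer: 2*sqrt(2921) ≈ 108.09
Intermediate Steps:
p = 11684 (p = (-3055 + 6162) + 8577 = 3107 + 8577 = 11684)
sqrt((G(5)*H(-6))*J(5, I) + p) = sqrt((5*0)*5 + 11684) = sqrt(0*5 + 11684) = sqrt(0 + 11684) = sqrt(11684) = 2*sqrt(2921)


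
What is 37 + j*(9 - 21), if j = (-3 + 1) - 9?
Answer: 169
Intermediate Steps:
j = -11 (j = -2 - 9 = -11)
37 + j*(9 - 21) = 37 - 11*(9 - 21) = 37 - 11*(-12) = 37 + 132 = 169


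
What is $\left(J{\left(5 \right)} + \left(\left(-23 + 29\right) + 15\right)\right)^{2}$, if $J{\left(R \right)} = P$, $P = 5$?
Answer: $676$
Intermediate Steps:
$J{\left(R \right)} = 5$
$\left(J{\left(5 \right)} + \left(\left(-23 + 29\right) + 15\right)\right)^{2} = \left(5 + \left(\left(-23 + 29\right) + 15\right)\right)^{2} = \left(5 + \left(6 + 15\right)\right)^{2} = \left(5 + 21\right)^{2} = 26^{2} = 676$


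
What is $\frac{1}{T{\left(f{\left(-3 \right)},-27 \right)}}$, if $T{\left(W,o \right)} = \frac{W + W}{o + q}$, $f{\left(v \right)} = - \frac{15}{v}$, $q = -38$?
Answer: $- \frac{13}{2} \approx -6.5$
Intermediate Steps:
$T{\left(W,o \right)} = \frac{2 W}{-38 + o}$ ($T{\left(W,o \right)} = \frac{W + W}{o - 38} = \frac{2 W}{-38 + o}$)
$\frac{1}{T{\left(f{\left(-3 \right)},-27 \right)}} = \frac{1}{2 \left(- \frac{15}{-3}\right) \frac{1}{-38 - 27}} = \frac{1}{2 \left(\left(-15\right) \left(- \frac{1}{3}\right)\right) \frac{1}{-65}} = \frac{1}{2 \cdot 5 \left(- \frac{1}{65}\right)} = \frac{1}{- \frac{2}{13}} = - \frac{13}{2}$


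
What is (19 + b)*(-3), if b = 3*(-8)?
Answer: 15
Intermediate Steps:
b = -24
(19 + b)*(-3) = (19 - 24)*(-3) = -5*(-3) = 15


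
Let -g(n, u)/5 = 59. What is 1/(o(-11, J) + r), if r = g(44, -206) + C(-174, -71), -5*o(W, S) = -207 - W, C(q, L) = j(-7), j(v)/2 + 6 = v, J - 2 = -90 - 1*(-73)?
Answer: -5/1409 ≈ -0.0035486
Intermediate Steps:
J = -15 (J = 2 + (-90 - 1*(-73)) = 2 + (-90 + 73) = 2 - 17 = -15)
j(v) = -12 + 2*v
g(n, u) = -295 (g(n, u) = -5*59 = -295)
C(q, L) = -26 (C(q, L) = -12 + 2*(-7) = -12 - 14 = -26)
o(W, S) = 207/5 + W/5 (o(W, S) = -(-207 - W)/5 = 207/5 + W/5)
r = -321 (r = -295 - 26 = -321)
1/(o(-11, J) + r) = 1/((207/5 + (⅕)*(-11)) - 321) = 1/((207/5 - 11/5) - 321) = 1/(196/5 - 321) = 1/(-1409/5) = -5/1409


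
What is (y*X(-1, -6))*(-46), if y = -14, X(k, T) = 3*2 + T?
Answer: 0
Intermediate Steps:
X(k, T) = 6 + T
(y*X(-1, -6))*(-46) = -14*(6 - 6)*(-46) = -14*0*(-46) = 0*(-46) = 0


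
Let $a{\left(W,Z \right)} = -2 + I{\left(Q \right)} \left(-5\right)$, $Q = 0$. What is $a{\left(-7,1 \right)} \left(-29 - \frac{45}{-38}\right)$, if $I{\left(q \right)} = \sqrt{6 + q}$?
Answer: $\frac{1057}{19} + \frac{5285 \sqrt{6}}{38} \approx 396.3$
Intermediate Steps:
$a{\left(W,Z \right)} = -2 - 5 \sqrt{6}$ ($a{\left(W,Z \right)} = -2 + \sqrt{6 + 0} \left(-5\right) = -2 + \sqrt{6} \left(-5\right) = -2 - 5 \sqrt{6}$)
$a{\left(-7,1 \right)} \left(-29 - \frac{45}{-38}\right) = \left(-2 - 5 \sqrt{6}\right) \left(-29 - \frac{45}{-38}\right) = \left(-2 - 5 \sqrt{6}\right) \left(-29 - - \frac{45}{38}\right) = \left(-2 - 5 \sqrt{6}\right) \left(-29 + \frac{45}{38}\right) = \left(-2 - 5 \sqrt{6}\right) \left(- \frac{1057}{38}\right) = \frac{1057}{19} + \frac{5285 \sqrt{6}}{38}$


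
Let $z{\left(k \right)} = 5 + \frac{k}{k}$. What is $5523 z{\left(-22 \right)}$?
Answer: $33138$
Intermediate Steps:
$z{\left(k \right)} = 6$ ($z{\left(k \right)} = 5 + 1 = 6$)
$5523 z{\left(-22 \right)} = 5523 \cdot 6 = 33138$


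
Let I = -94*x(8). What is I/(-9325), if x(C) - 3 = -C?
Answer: -94/1865 ≈ -0.050402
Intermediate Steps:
x(C) = 3 - C
I = 470 (I = -94*(3 - 1*8) = -94*(3 - 8) = -94*(-5) = 470)
I/(-9325) = 470/(-9325) = 470*(-1/9325) = -94/1865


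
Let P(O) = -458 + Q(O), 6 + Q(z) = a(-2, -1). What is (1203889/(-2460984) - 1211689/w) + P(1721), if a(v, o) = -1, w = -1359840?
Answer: -64783263898591/139439353440 ≈ -464.60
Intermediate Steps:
Q(z) = -7 (Q(z) = -6 - 1 = -7)
P(O) = -465 (P(O) = -458 - 7 = -465)
(1203889/(-2460984) - 1211689/w) + P(1721) = (1203889/(-2460984) - 1211689/(-1359840)) - 465 = (1203889*(-1/2460984) - 1211689*(-1/1359840)) - 465 = (-1203889/2460984 + 1211689/1359840) - 465 = 56035451009/139439353440 - 465 = -64783263898591/139439353440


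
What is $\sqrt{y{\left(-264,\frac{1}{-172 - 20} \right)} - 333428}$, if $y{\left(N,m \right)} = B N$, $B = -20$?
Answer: $2 i \sqrt{82037} \approx 572.84 i$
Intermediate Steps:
$y{\left(N,m \right)} = - 20 N$
$\sqrt{y{\left(-264,\frac{1}{-172 - 20} \right)} - 333428} = \sqrt{\left(-20\right) \left(-264\right) - 333428} = \sqrt{5280 - 333428} = \sqrt{-328148} = 2 i \sqrt{82037}$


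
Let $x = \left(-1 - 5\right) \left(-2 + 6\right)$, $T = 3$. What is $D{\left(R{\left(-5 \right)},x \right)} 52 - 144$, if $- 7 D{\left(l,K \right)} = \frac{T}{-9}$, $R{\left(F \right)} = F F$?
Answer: $- \frac{2972}{21} \approx -141.52$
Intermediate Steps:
$R{\left(F \right)} = F^{2}$
$x = -24$ ($x = \left(-6\right) 4 = -24$)
$D{\left(l,K \right)} = \frac{1}{21}$ ($D{\left(l,K \right)} = - \frac{3 \frac{1}{-9}}{7} = - \frac{3 \left(- \frac{1}{9}\right)}{7} = \left(- \frac{1}{7}\right) \left(- \frac{1}{3}\right) = \frac{1}{21}$)
$D{\left(R{\left(-5 \right)},x \right)} 52 - 144 = \frac{1}{21} \cdot 52 - 144 = \frac{52}{21} - 144 = - \frac{2972}{21}$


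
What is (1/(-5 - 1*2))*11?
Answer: -11/12 ≈ -0.91667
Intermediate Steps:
(1/(-5 - 1*2))*11 = ((1/2)/(-6))*11 = -1/6*1/2*11 = -1/12*11 = -11/12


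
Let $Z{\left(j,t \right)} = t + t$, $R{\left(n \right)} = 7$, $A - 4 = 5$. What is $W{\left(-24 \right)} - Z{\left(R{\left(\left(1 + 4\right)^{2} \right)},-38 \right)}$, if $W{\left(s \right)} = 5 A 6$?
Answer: $346$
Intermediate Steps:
$A = 9$ ($A = 4 + 5 = 9$)
$W{\left(s \right)} = 270$ ($W{\left(s \right)} = 5 \cdot 9 \cdot 6 = 45 \cdot 6 = 270$)
$Z{\left(j,t \right)} = 2 t$
$W{\left(-24 \right)} - Z{\left(R{\left(\left(1 + 4\right)^{2} \right)},-38 \right)} = 270 - 2 \left(-38\right) = 270 - -76 = 270 + 76 = 346$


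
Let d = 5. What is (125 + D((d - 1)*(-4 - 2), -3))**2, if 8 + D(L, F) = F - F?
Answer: 13689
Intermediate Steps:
D(L, F) = -8 (D(L, F) = -8 + (F - F) = -8 + 0 = -8)
(125 + D((d - 1)*(-4 - 2), -3))**2 = (125 - 8)**2 = 117**2 = 13689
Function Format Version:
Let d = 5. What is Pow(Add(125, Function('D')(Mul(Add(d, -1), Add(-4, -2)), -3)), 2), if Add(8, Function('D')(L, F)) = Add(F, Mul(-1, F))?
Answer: 13689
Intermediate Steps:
Function('D')(L, F) = -8 (Function('D')(L, F) = Add(-8, Add(F, Mul(-1, F))) = Add(-8, 0) = -8)
Pow(Add(125, Function('D')(Mul(Add(d, -1), Add(-4, -2)), -3)), 2) = Pow(Add(125, -8), 2) = Pow(117, 2) = 13689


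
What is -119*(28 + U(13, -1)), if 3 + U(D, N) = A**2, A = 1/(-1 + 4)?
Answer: -26894/9 ≈ -2988.2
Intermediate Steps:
A = 1/3 ≈ 0.33333
U(D, N) = -26/9 (U(D, N) = -3 + (1/3)**2 = -3 + 1/9 = -26/9)
-119*(28 + U(13, -1)) = -119*(28 - 26/9) = -119*226/9 = -26894/9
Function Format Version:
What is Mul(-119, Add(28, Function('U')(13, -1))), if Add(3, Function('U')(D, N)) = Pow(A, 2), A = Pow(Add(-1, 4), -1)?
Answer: Rational(-26894, 9) ≈ -2988.2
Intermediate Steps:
A = Rational(1, 3) (A = Pow(3, -1) = Rational(1, 3) ≈ 0.33333)
Function('U')(D, N) = Rational(-26, 9) (Function('U')(D, N) = Add(-3, Pow(Rational(1, 3), 2)) = Add(-3, Rational(1, 9)) = Rational(-26, 9))
Mul(-119, Add(28, Function('U')(13, -1))) = Mul(-119, Add(28, Rational(-26, 9))) = Mul(-119, Rational(226, 9)) = Rational(-26894, 9)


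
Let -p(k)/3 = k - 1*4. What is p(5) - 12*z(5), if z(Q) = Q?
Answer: -63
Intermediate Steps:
p(k) = 12 - 3*k (p(k) = -3*(k - 1*4) = -3*(k - 4) = -3*(-4 + k) = 12 - 3*k)
p(5) - 12*z(5) = (12 - 3*5) - 12*5 = (12 - 15) - 60 = -3 - 60 = -63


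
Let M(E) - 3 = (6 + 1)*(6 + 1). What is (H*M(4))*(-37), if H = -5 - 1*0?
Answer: 9620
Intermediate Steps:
M(E) = 52 (M(E) = 3 + (6 + 1)*(6 + 1) = 3 + 7*7 = 3 + 49 = 52)
H = -5 (H = -5 + 0 = -5)
(H*M(4))*(-37) = -5*52*(-37) = -260*(-37) = 9620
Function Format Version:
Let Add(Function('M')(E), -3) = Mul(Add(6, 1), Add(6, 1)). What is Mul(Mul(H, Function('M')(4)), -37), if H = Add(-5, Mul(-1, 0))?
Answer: 9620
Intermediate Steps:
Function('M')(E) = 52 (Function('M')(E) = Add(3, Mul(Add(6, 1), Add(6, 1))) = Add(3, Mul(7, 7)) = Add(3, 49) = 52)
H = -5 (H = Add(-5, 0) = -5)
Mul(Mul(H, Function('M')(4)), -37) = Mul(Mul(-5, 52), -37) = Mul(-260, -37) = 9620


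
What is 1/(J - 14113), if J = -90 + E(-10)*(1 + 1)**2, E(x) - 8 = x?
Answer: -1/14211 ≈ -7.0368e-5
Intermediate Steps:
E(x) = 8 + x
J = -98 (J = -90 + (8 - 10)*(1 + 1)**2 = -90 - 2*2**2 = -90 - 2*4 = -90 - 8 = -98)
1/(J - 14113) = 1/(-98 - 14113) = 1/(-14211) = -1/14211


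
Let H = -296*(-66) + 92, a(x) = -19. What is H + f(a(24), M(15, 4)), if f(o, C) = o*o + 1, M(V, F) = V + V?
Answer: 19990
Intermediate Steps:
M(V, F) = 2*V
H = 19628 (H = 19536 + 92 = 19628)
f(o, C) = 1 + o**2 (f(o, C) = o**2 + 1 = 1 + o**2)
H + f(a(24), M(15, 4)) = 19628 + (1 + (-19)**2) = 19628 + (1 + 361) = 19628 + 362 = 19990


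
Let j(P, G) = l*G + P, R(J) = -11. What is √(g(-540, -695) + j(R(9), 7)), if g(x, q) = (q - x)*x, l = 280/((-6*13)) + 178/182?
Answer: √127263162/39 ≈ 289.26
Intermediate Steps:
l = -713/273 (l = 280/(-78) + 178*(1/182) = 280*(-1/78) + 89/91 = -140/39 + 89/91 = -713/273 ≈ -2.6117)
g(x, q) = x*(q - x)
j(P, G) = P - 713*G/273 (j(P, G) = -713*G/273 + P = P - 713*G/273)
√(g(-540, -695) + j(R(9), 7)) = √(-540*(-695 - 1*(-540)) + (-11 - 713/273*7)) = √(-540*(-695 + 540) + (-11 - 713/39)) = √(-540*(-155) - 1142/39) = √(83700 - 1142/39) = √(3263158/39) = √127263162/39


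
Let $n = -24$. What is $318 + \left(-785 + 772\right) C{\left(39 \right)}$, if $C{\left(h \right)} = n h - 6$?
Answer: $12564$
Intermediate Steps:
$C{\left(h \right)} = -6 - 24 h$ ($C{\left(h \right)} = - 24 h - 6 = -6 - 24 h$)
$318 + \left(-785 + 772\right) C{\left(39 \right)} = 318 + \left(-785 + 772\right) \left(-6 - 936\right) = 318 - 13 \left(-6 - 936\right) = 318 - -12246 = 318 + 12246 = 12564$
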